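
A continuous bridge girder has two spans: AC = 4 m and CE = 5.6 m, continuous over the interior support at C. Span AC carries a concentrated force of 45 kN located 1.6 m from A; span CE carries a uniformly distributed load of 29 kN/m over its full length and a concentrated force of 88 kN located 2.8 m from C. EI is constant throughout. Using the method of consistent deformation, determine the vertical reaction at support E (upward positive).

R_E = 101.5 kN

Insert a hinge at C; M_C is the redundant, and each span becomes simply supported.
Discontinuity in slope at C on the released structure — sum the simple-span end rotations:
  span AC: point load 45 at a = 1.6: Pab(L + a)/(6LEI) = 40.32/EI
  span CE: UDL 29: wL³/(24EI) = 212.2/EI
  span CE: point load 88 at a = 2.8: Pab(L + b)/(6LEI) = 172.5/EI
  relative rotation θ_0 = (40.32 + 384.7)/EI = 425/EI
A unit hogging moment at C produces rotation L₁/(3EI) + L₂/(3EI) = 3.2/EI.
Compatibility: M_C·(L₁+L₂)/(3EI) = θ_0, giving M_C = 132.8 kN·m (hogging).
Span CE, ΣM about E: R_C^{CE}·5.6 = 701.1 + 132.8, so R_C^{CE} = 148.9 kN and R_E = 250.4 − 148.9 = 101.5 kN.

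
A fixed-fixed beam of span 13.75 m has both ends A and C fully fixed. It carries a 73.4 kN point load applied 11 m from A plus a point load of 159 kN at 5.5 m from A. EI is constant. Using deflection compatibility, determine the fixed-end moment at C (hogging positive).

M_C = 339.1 kN·m

Release both end moments; the primary structure is a simply-supported span AC with redundants M_A and M_C.
End rotations of the released simple span under the applied load (×1/EI):
  at A: point load 73.4 at a = 11: Pab(L + b)/(6LEI) = 444.1/EI
  at C: point load 73.4 at a = 11: Pab(L + a)/(6LEI) = 666.1/EI
  at A: point load 159 at a = 5.5: Pab(L + b)/(6LEI) = 1924/EI
  at C: point load 159 at a = 5.5: Pab(L + a)/(6LEI) = 1683/EI
  θ_A0 = 2368/EI,  θ_C0 = 2350/EI
Flexibility coefficients: a unit moment at one end gives L/(3EI) there and L/(6EI) at the far end, so f₁₁ = f₂₂ = 4.583/EI and f₁₂ = f₂₁ = 2.292/EI.
Compatibility — zero rotation at each built-in end:
  4.583 M_A + 2.292 M_C = 2368
  2.292 M_A + 4.583 M_C = 2350
Solving the pair gives M_A = 347.1 kN·m and M_C = 339.1 kN·m (hogging).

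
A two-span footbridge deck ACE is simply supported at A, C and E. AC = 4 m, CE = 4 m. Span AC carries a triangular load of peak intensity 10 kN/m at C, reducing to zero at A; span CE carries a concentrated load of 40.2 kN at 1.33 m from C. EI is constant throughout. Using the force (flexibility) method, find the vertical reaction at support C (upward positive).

R_C = 50.27 kN

Release continuity at C by inserting a hinge; the redundant is the internal moment M_C. The primary structure is two simply-supported spans AC and CE.
End slopes at the hinge C, treating each span as simply supported:
  span AC: triangular load, peak 10: w₀L³/(45EI) = 14.22/EI
  span CE: point load 40.2 at a = 1.33: Pab(L + b)/(6LEI) = 39.67/EI
  relative rotation θ_0 = (14.22 + 39.67)/EI = 53.9/EI
A unit hogging moment at C produces rotation L₁/(3EI) + L₂/(3EI) = 2.667/EI.
Slope continuity at C: θ_0 = M_C·2.667/EI, so M_C = 53.9/2.667 = 20.21 kN·m (hogging).
Span AC, ΣM about A with M_C applied at C: R_C^{AC}·4 = 53.33 + 20.21, so R_C^{AC} = 18.39 kN and R_A = 20 − 18.39 = 1.614 kN.
Span CE, ΣM about E: R_C^{CE}·4 = 107.3 + 20.21, so R_C^{CE} = 31.89 kN and R_E = 40.2 − 31.89 = 8.314 kN.
R_C = 18.39 + 31.89 = 50.27 kN.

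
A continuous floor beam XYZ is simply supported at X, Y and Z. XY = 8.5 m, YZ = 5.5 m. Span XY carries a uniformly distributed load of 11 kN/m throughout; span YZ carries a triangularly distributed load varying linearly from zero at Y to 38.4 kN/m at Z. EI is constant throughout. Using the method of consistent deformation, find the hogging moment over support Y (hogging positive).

Insert a hinge at Y; M_Y is the redundant, and each span becomes simply supported.
Rotations at Y on the released spans (each span's end-slope, ×1/EI):
  span XY: UDL 11: wL³/(24EI) = 281.5/EI
  span YZ: triangular load, peak 38.4: 7w₀L³/(360EI) = 124.2/EI
  relative rotation θ_0 = (281.5 + 124.2)/EI = 405.7/EI
A unit hogging moment at Y produces rotation L₁/(3EI) + L₂/(3EI) = 4.667/EI.
Compatibility: M_Y·(L₁+L₂)/(3EI) = θ_0, giving M_Y = 86.94 kN·m (hogging).

M_Y = 86.94 kN·m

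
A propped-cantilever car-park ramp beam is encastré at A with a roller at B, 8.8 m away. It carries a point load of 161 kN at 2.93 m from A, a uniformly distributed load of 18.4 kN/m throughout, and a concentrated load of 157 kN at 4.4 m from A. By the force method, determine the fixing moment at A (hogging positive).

M_A = 699.4 kN·m

Release the roller at B. Primary structure: cantilever fixed at A.
Primary-structure tip deflection at B by superposition:
  point load 161 at a = 2.93: Pa²(3L − a)/(6EI) = 5407/EI
  UDL 18.4: wL⁴/(8EI) = 13793/EI
  point load 157 at a = 4.4: Pa²(3L − a)/(6EI) = 11145/EI
  δ_0 = 30344/EI
Tip deflection under a unit load at B: L³/(3EI) = 227.2/EI.
Compatibility at B: δ_0 − R_B·δ_{BB} = 0, so R_B = 30344/227.2 = 133.6 kN.
Moment equilibrium about A: M_A = Σ(load moments about A) − R_B·L = 1875 − 133.6×8.8 = 699.4 kN·m.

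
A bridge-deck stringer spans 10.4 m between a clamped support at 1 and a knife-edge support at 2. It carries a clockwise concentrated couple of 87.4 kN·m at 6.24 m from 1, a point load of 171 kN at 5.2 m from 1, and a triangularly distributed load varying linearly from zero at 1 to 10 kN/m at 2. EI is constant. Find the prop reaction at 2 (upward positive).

Release the roller at 2. Primary structure: cantilever fixed at 1.
Deflection at 2 on the released cantilever, summing each load's contribution:
  clockwise couple 87.4 at a = 6.24: M₀a(2L − a)/(2EI) = 3970/EI
  point load 171 at a = 5.2: Pa²(3L − a)/(6EI) = 20037/EI
  triangular load, peak 10 at the free end: 11w₀L⁴/(120EI) = 10724/EI
  δ_0 = 34731/EI
Flexibility coefficient — unit upward force at 2: δ_{22} = L³/(3EI) = 375/EI.
The prop prevents deflection at 2: R_2 = δ_0/δ_{22} = 34731/375 = 92.63 kN.

R_2 = 92.63 kN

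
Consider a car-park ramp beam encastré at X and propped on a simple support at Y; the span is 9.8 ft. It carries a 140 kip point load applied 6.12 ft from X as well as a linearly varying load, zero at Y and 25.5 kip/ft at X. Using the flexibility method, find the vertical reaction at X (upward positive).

Remove the prop at Y; the released (primary) structure is a cantilever built in at X.
Free-end deflection of the primary structure under the applied loading (downward +):
  point load 140 at a = 6.12: Pa²(3L − a)/(6EI) = 20345/EI
  triangular load, peak 25.5 at the fixed end: w₀L⁴/(30EI) = 7840/EI
  δ_0 = 28185/EI
Flexibility coefficient — unit upward force at Y: δ_{YY} = L³/(3EI) = 313.7/EI.
Compatibility at Y: δ_0 − R_Y·δ_{YY} = 0, so R_Y = 28185/313.7 = 89.84 kip.
Vertical equilibrium: R_X = ΣP − R_Y = 264.9 − 89.84 = 175.1 kip.

R_X = 175.1 kip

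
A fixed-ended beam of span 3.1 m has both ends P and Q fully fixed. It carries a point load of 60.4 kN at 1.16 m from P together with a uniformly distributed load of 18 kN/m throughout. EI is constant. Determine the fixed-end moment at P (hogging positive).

M_P = 41.85 kN·m

Take the two fixed-end moments M_P, M_Q as redundants; the released structure is the simple span PQ.
End rotations of the released simple span under the applied load (×1/EI):
  at P: point load 60.4 at a = 1.16: Pab(L + b)/(6LEI) = 36.83/EI
  at Q: point load 60.4 at a = 1.16: Pab(L + a)/(6LEI) = 31.13/EI
  at P: UDL 18: wL³/(24EI) = 22.34/EI
  at Q: UDL 18: wL³/(24EI) = 22.34/EI
  θ_P0 = 59.17/EI,  θ_Q0 = 53.47/EI
Flexibility coefficients: a unit moment at one end gives L/(3EI) there and L/(6EI) at the far end, so f₁₁ = f₂₂ = 1.033/EI and f₁₂ = f₂₁ = 0.5167/EI.
Compatibility — zero rotation at each built-in end:
  1.033 M_P + 0.5167 M_Q = 59.17
  0.5167 M_P + 1.033 M_Q = 53.47
Solving the pair gives M_P = 41.85 kN·m and M_Q = 30.82 kN·m (hogging).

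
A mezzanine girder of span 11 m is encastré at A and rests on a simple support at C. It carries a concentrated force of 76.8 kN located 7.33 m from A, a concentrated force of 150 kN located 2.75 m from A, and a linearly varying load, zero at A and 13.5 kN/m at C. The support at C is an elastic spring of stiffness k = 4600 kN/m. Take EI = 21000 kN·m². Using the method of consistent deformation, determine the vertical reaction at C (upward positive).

Release the roller at C. Primary structure: cantilever fixed at A.
Free-end deflection of the primary structure under the applied loading (downward +):
  point load 76.8 at a = 7.33: Pa²(3L − a)/(6EI) = 17654/EI
  point load 150 at a = 2.75: Pa²(3L − a)/(6EI) = 5719/EI
  triangular load, peak 13.5 at the free end: 11w₀L⁴/(120EI) = 18118/EI
  δ_0 = 41491/EI
Flexibility coefficient — unit upward force at C: δ_{CC} = L³/(3EI) = 443.7/EI.
With EI = 21000 kN·m²: δ_0 = 1.9758 m and δ_{CC} = 0.021127 m/kN.
Compatibility — the spring shortens by R_C/k under the reaction it provides: δ_0 − R_C·δ_{CC} = R_C/k. With 1/k = 0.000217 m/kN, R_C = δ_0 / (δ_{CC} + 1/k) = 1.9758 / (0.021127 + 0.000217) = 92.57 kN.

R_C = 92.57 kN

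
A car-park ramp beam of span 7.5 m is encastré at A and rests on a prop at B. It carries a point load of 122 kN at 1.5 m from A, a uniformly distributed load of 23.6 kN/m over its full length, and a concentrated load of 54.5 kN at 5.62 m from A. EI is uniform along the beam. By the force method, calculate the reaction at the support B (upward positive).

R_B = 107.6 kN

Choose R_B as the redundant. The primary structure is the cantilever fixed at A.
Free-end deflection of the primary structure under the applied loading (downward +):
  point load 122 at a = 1.5: Pa²(3L − a)/(6EI) = 960.8/EI
  UDL 23.6: wL⁴/(8EI) = 9334/EI
  point load 54.5 at a = 5.62: Pa²(3L − a)/(6EI) = 4843/EI
  δ_0 = 15137/EI
Tip deflection under a unit load at B: L³/(3EI) = 140.6/EI.
Compatibility at B: δ_0 − R_B·δ_{BB} = 0, so R_B = 15137/140.6 = 107.6 kN.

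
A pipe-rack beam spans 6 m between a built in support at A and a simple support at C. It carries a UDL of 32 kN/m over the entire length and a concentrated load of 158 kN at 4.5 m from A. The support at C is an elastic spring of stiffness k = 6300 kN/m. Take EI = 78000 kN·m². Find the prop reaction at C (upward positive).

Choose R_C as the redundant. The primary structure is the cantilever fixed at A.
Downward deflection at the released point C due to the loads:
  UDL 32: wL⁴/(8EI) = 5184/EI
  point load 158 at a = 4.5: Pa²(3L − a)/(6EI) = 7199/EI
  δ_0 = 12383/EI
Flexibility coefficient — unit upward force at C: δ_{CC} = L³/(3EI) = 72/EI.
With EI = 78000 kN·m²: δ_0 = 0.15875 m and δ_{CC} = 0.000923 m/kN.
Compatibility — the spring shortens by R_C/k under the reaction it provides: δ_0 − R_C·δ_{CC} = R_C/k. With 1/k = 0.000159 m/kN, R_C = δ_0 / (δ_{CC} + 1/k) = 0.15875 / (0.000923 + 0.000159) = 146.7 kN.

R_C = 146.7 kN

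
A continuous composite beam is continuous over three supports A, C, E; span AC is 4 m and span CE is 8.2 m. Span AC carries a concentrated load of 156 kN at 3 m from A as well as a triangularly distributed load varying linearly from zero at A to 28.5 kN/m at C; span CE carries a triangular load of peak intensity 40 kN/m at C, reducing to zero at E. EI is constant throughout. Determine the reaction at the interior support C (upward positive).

Insert a hinge at C; M_C is the redundant, and each span becomes simply supported.
End slopes at the hinge C, treating each span as simply supported:
  span AC: point load 156 at a = 3: Pab(L + a)/(6LEI) = 136.5/EI
  span AC: triangular load, peak 28.5: w₀L³/(45EI) = 40.53/EI
  span CE: triangular load, peak 40: w₀L³/(45EI) = 490.1/EI
  relative rotation θ_0 = (177 + 490.1)/EI = 667.1/EI
A unit hogging moment at C produces rotation L₁/(3EI) + L₂/(3EI) = 4.067/EI.
Compatibility: M_C·(L₁+L₂)/(3EI) = θ_0, giving M_C = 164.1 kN·m (hogging).
Span AC, ΣM about A with M_C applied at C: R_C^{AC}·4 = 620 + 164.1, so R_C^{AC} = 196 kN and R_A = 213 − 196 = 16.99 kN.
Span CE, ΣM about E: R_C^{CE}·8.2 = 896.5 + 164.1, so R_C^{CE} = 129.3 kN and R_E = 164 − 129.3 = 34.66 kN.
R_C = 196 + 129.3 = 325.4 kN.

R_C = 325.4 kN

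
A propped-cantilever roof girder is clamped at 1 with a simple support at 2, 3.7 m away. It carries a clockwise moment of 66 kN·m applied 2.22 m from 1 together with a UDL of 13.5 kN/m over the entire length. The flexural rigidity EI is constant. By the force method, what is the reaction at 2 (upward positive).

R_2 = 41.21 kN

Release the roller at 2. Primary structure: cantilever fixed at 1.
Free-end deflection of the primary structure under the applied loading (downward +):
  clockwise couple 66 at a = 2.22: M₀a(2L − a)/(2EI) = 379.5/EI
  UDL 13.5: wL⁴/(8EI) = 316.3/EI
  δ_0 = 695.8/EI
Tip deflection under a unit load at 2: L³/(3EI) = 16.88/EI.
The prop prevents deflection at 2: R_2 = δ_0/δ_{22} = 695.8/16.88 = 41.21 kN.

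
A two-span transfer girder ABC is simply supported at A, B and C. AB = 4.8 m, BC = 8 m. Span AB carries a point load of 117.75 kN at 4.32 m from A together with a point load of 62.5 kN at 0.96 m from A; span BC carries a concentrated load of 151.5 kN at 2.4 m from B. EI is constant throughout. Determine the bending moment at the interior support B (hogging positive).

Release continuity at B by inserting a hinge; the redundant is the internal moment M_B. The primary structure is two simply-supported spans AB and BC.
Rotations at B on the released spans (each span's end-slope, ×1/EI):
  span AB: point load 117.75 at a = 4.32: Pab(L + a)/(6LEI) = 77.32/EI
  span AB: point load 62.5 at a = 0.96: Pab(L + a)/(6LEI) = 46.08/EI
  span BC: point load 151.5 at a = 2.4: Pab(L + b)/(6LEI) = 576.9/EI
  relative rotation θ_0 = (123.4 + 576.9)/EI = 700.3/EI
A unit hogging moment at B produces rotation L₁/(3EI) + L₂/(3EI) = 4.267/EI.
Slope continuity at B: θ_0 = M_B·4.267/EI, so M_B = 700.3/4.267 = 164.1 kN·m (hogging).

M_B = 164.1 kN·m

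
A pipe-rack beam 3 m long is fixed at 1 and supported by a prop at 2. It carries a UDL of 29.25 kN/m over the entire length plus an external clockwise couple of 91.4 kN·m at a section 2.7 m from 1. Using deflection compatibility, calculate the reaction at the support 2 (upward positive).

R_2 = 78.15 kN

Choose R_2 as the redundant. The primary structure is the cantilever fixed at 1.
Free-end deflection of the primary structure under the applied loading (downward +):
  UDL 29.25: wL⁴/(8EI) = 296.2/EI
  clockwise couple 91.4 at a = 2.7: M₀a(2L − a)/(2EI) = 407.2/EI
  δ_0 = 703.3/EI
Flexibility coefficient — unit upward force at 2: δ_{22} = L³/(3EI) = 9/EI.
The prop prevents deflection at 2: R_2 = δ_0/δ_{22} = 703.3/9 = 78.15 kN.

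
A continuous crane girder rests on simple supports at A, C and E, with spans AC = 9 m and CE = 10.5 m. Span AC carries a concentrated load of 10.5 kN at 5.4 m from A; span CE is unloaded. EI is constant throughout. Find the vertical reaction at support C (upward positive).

Insert a hinge at C; M_C is the redundant, and each span becomes simply supported.
Rotations at C on the released spans (each span's end-slope, ×1/EI):
  span AC: point load 10.5 at a = 5.4: Pab(L + a)/(6LEI) = 54.43/EI
  relative rotation θ_0 = (54.43 + 0)/EI = 54.43/EI
A unit hogging moment at C produces rotation L₁/(3EI) + L₂/(3EI) = 6.5/EI.
Slope continuity at C: θ_0 = M_C·6.5/EI, so M_C = 54.43/6.5 = 8.374 kN·m (hogging).
Span AC, ΣM about A with M_C applied at C: R_C^{AC}·9 = 56.7 + 8.374, so R_C^{AC} = 7.23 kN and R_A = 10.5 − 7.23 = 3.27 kN.
Span CE, ΣM about E: R_C^{CE}·10.5 = 0 + 8.374, so R_C^{CE} = 0.7975 kN and R_E = 0 − 0.7975 = -0.7975 kN.
R_C = 7.23 + 0.7975 = 8.028 kN.

R_C = 8.028 kN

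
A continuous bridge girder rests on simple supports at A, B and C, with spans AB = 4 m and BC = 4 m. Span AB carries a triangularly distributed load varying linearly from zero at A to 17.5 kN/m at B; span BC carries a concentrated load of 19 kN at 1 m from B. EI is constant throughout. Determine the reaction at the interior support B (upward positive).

Release continuity at B by inserting a hinge; the redundant is the internal moment M_B. The primary structure is two simply-supported spans AB and BC.
Rotations at B on the released spans (each span's end-slope, ×1/EI):
  span AB: triangular load, peak 17.5: w₀L³/(45EI) = 24.89/EI
  span BC: point load 19 at a = 1: Pab(L + b)/(6LEI) = 16.62/EI
  relative rotation θ_0 = (24.89 + 16.62)/EI = 41.51/EI
A unit hogging moment at B produces rotation L₁/(3EI) + L₂/(3EI) = 2.667/EI.
Compatibility: M_B·(L₁+L₂)/(3EI) = θ_0, giving M_B = 15.57 kN·m (hogging).
Span AB, ΣM about A with M_B applied at B: R_B^{AB}·4 = 93.33 + 15.57, so R_B^{AB} = 27.23 kN and R_A = 35 − 27.23 = 7.775 kN.
Span BC, ΣM about C: R_B^{BC}·4 = 57 + 15.57, so R_B^{BC} = 18.14 kN and R_C = 19 − 18.14 = 0.8581 kN.
R_B = 27.23 + 18.14 = 45.37 kN.

R_B = 45.37 kN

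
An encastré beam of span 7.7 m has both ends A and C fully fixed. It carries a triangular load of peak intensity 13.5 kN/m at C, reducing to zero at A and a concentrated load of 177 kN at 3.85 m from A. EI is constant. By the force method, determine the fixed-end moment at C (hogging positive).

M_C = 210.4 kN·m

Take the two fixed-end moments M_A, M_C as redundants; the released structure is the simple span AC.
End rotations of the released simple span under the applied load (×1/EI):
  at A: triangular load, peak 13.5: 7w₀L³/(360EI) = 119.8/EI
  at C: triangular load, peak 13.5: w₀L³/(45EI) = 137/EI
  at A: point load 177 at a = 3.85: Pab(L + b)/(6LEI) = 655.9/EI
  at C: point load 177 at a = 3.85: Pab(L + a)/(6LEI) = 655.9/EI
  θ_A0 = 775.7/EI,  θ_C0 = 792.9/EI
Flexibility coefficients: a unit moment at one end gives L/(3EI) there and L/(6EI) at the far end, so f₁₁ = f₂₂ = 2.567/EI and f₁₂ = f₂₁ = 1.283/EI.
Compatibility — zero rotation at each built-in end:
  2.567 M_A + 1.283 M_C = 775.7
  1.283 M_A + 2.567 M_C = 792.9
Solving the pair gives M_A = 197 kN·m and M_C = 210.4 kN·m (hogging).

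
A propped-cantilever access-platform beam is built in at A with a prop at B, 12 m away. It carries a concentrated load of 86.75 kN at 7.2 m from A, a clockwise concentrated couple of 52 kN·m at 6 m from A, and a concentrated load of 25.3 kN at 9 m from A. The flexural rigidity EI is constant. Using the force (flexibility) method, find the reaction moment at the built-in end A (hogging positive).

Choose R_B as the redundant. The primary structure is the cantilever fixed at A.
Free-end deflection of the primary structure under the applied loading (downward +):
  point load 86.75 at a = 7.2: Pa²(3L − a)/(6EI) = 21586/EI
  clockwise couple 52 at a = 6: M₀a(2L − a)/(2EI) = 2808/EI
  point load 25.3 at a = 9: Pa²(3L − a)/(6EI) = 9222/EI
  δ_0 = 33616/EI
Tip deflection under a unit load at B: L³/(3EI) = 576/EI.
The prop prevents deflection at B: R_B = δ_0/δ_{BB} = 33616/576 = 58.36 kN.
Moment equilibrium about A: M_A = Σ(load moments about A) − R_B·L = 904.3 − 58.36×12 = 204 kN·m.

M_A = 204 kN·m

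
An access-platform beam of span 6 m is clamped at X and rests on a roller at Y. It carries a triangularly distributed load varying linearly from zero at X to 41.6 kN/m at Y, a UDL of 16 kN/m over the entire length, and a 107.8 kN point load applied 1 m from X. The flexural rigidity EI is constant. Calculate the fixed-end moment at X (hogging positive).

Take the reaction at Y as the redundant and release it; the primary structure is a cantilever fixed at X.
Downward deflection at the released point Y due to the loads:
  triangular load, peak 41.6 at the free end: 11w₀L⁴/(120EI) = 4942/EI
  UDL 16: wL⁴/(8EI) = 2592/EI
  point load 107.8 at a = 1: Pa²(3L − a)/(6EI) = 305.4/EI
  δ_0 = 7840/EI
Tip deflection under a unit load at Y: L³/(3EI) = 72/EI.
The prop prevents deflection at Y: R_Y = δ_0/δ_{YY} = 7840/72 = 108.9 kN.
Moment equilibrium about X: M_X = Σ(load moments about X) − R_Y·L = 895 − 108.9×6 = 241.7 kN·m.

M_X = 241.7 kN·m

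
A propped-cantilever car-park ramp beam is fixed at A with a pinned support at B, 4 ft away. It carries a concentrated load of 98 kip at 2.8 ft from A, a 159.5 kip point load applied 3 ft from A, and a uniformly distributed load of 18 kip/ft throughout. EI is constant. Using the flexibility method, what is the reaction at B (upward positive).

R_B = 183.2 kip

Remove the prop at B; the released (primary) structure is a cantilever built in at A.
Downward deflection at the released point B due to the loads:
  point load 98 at a = 2.8: Pa²(3L − a)/(6EI) = 1178/EI
  point load 159.5 at a = 3: Pa²(3L − a)/(6EI) = 2153/EI
  UDL 18: wL⁴/(8EI) = 576/EI
  δ_0 = 3907/EI
Flexibility coefficient — unit upward force at B: δ_{BB} = L³/(3EI) = 21.33/EI.
The prop prevents deflection at B: R_B = δ_0/δ_{BB} = 3907/21.33 = 183.2 kip.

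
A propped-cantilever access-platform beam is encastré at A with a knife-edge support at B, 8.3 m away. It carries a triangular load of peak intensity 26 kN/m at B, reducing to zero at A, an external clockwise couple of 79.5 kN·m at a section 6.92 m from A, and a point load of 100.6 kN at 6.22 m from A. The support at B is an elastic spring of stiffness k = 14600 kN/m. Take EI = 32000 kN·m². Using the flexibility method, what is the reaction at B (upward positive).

R_B = 135.3 kN

Take the reaction at B as the redundant and release it; the primary structure is a cantilever fixed at A.
Primary-structure tip deflection at B by superposition:
  triangular load, peak 26 at the free end: 11w₀L⁴/(120EI) = 11311/EI
  clockwise couple 79.5 at a = 6.92: M₀a(2L − a)/(2EI) = 2663/EI
  point load 100.6 at a = 6.22: Pa²(3L − a)/(6EI) = 12117/EI
  δ_0 = 26091/EI
Flexibility coefficient — unit upward force at B: δ_{BB} = L³/(3EI) = 190.6/EI.
With EI = 32000 kN·m²: δ_0 = 0.81534 m and δ_{BB} = 0.005956 m/kN.
Compatibility — the spring shortens by R_B/k under the reaction it provides: δ_0 − R_B·δ_{BB} = R_B/k. With 1/k = 0.000068 m/kN, R_B = δ_0 / (δ_{BB} + 1/k) = 0.81534 / (0.005956 + 0.000068) = 135.3 kN.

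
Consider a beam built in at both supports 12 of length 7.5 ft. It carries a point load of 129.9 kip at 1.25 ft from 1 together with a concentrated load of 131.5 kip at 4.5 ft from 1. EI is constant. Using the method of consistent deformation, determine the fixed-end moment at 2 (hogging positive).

Release both end moments; the primary structure is a simply-supported span 12 with redundants M_1 and M_2.
On the primary (simply-supported) span, the end slopes from the loading are:
  at 1: point load 129.9 at a = 1.25: Pab(L + b)/(6LEI) = 310.1/EI
  at 2: point load 129.9 at a = 1.25: Pab(L + a)/(6LEI) = 197.3/EI
  at 1: point load 131.5 at a = 4.5: Pab(L + b)/(6LEI) = 414.2/EI
  at 2: point load 131.5 at a = 4.5: Pab(L + a)/(6LEI) = 473.4/EI
  θ_10 = 724.3/EI,  θ_20 = 670.7/EI
Flexibility coefficients: a unit moment at one end gives L/(3EI) there and L/(6EI) at the far end, so f₁₁ = f₂₂ = 2.5/EI and f₁₂ = f₂₁ = 1.25/EI.
Compatibility — zero rotation at each built-in end:
  2.5 M_1 + 1.25 M_2 = 724.3
  1.25 M_1 + 2.5 M_2 = 670.7
Solving the pair gives M_1 = 207.4 kip·ft and M_2 = 164.6 kip·ft (hogging).

M_2 = 164.6 kip·ft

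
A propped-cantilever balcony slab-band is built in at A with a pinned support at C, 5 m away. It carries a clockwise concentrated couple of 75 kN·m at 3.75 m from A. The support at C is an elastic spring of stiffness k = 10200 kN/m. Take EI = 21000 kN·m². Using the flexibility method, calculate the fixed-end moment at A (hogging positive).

M_A = -25.5 kN·m

Choose R_C as the redundant. The primary structure is the cantilever fixed at A.
Primary-structure tip deflection at C by superposition:
  clockwise couple 75 at a = 3.75: M₀a(2L − a)/(2EI) = 878.9/EI
Flexibility coefficient — unit upward force at C: δ_{CC} = L³/(3EI) = 41.67/EI.
With EI = 21000 kN·m²: δ_0 = 0.041853 m and δ_{CC} = 0.001984 m/kN.
Compatibility — the spring shortens by R_C/k under the reaction it provides: δ_0 − R_C·δ_{CC} = R_C/k. With 1/k = 0.000098 m/kN, R_C = δ_0 / (δ_{CC} + 1/k) = 0.041853 / (0.001984 + 0.000098) = 20.1 kN.
Moment equilibrium about A: M_A = Σ(load moments about A) − R_C·L = 75 − 20.1×5 = -25.5 kN·m.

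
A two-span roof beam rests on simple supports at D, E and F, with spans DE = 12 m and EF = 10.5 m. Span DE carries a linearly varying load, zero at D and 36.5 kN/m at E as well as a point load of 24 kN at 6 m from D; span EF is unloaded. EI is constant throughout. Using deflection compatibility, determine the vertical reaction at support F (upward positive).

R_F = -20.54 kN

Release continuity at E by inserting a hinge; the redundant is the internal moment M_E. The primary structure is two simply-supported spans DE and EF.
End slopes at the hinge E, treating each span as simply supported:
  span DE: triangular load, peak 36.5: w₀L³/(45EI) = 1402/EI
  span DE: point load 24 at a = 6: Pab(L + a)/(6LEI) = 216/EI
  relative rotation θ_0 = (1618 + 0)/EI = 1618/EI
A unit hogging moment at E produces rotation L₁/(3EI) + L₂/(3EI) = 7.5/EI.
Slope continuity at E: θ_0 = M_E·7.5/EI, so M_E = 1618/7.5 = 215.7 kN·m (hogging).
Span EF, ΣM about F: R_E^{EF}·10.5 = 0 + 215.7, so R_E^{EF} = 20.54 kN and R_F = 0 − 20.54 = -20.54 kN.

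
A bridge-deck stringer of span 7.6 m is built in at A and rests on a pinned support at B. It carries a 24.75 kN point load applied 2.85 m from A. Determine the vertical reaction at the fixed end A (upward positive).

Choose R_B as the redundant. The primary structure is the cantilever fixed at A.
Deflection at B on the released cantilever, summing each load's contribution:
  point load 24.75 at a = 2.85: Pa²(3L − a)/(6EI) = 668.4/EI
Flexibility coefficient — unit upward force at B: δ_{BB} = L³/(3EI) = 146.3/EI.
The prop prevents deflection at B: R_B = δ_0/δ_{BB} = 668.4/146.3 = 4.568 kN.
Vertical equilibrium: R_A = ΣP − R_B = 24.75 − 4.568 = 20.18 kN.

R_A = 20.18 kN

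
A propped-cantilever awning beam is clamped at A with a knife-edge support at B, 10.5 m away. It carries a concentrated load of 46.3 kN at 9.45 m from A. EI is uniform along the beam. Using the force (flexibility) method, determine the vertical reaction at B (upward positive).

R_B = 39.38 kN

Choose R_B as the redundant. The primary structure is the cantilever fixed at A.
Primary-structure tip deflection at B by superposition:
  point load 46.3 at a = 9.45: Pa²(3L − a)/(6EI) = 15195/EI
Tip deflection under a unit load at B: L³/(3EI) = 385.9/EI.
Compatibility at B: δ_0 − R_B·δ_{BB} = 0, so R_B = 15195/385.9 = 39.38 kN.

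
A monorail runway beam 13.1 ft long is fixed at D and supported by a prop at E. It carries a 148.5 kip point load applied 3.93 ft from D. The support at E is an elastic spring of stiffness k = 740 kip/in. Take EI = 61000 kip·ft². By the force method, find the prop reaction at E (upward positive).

R_E = 17.88 kip

Choose R_E as the redundant. The primary structure is the cantilever fixed at D.
Primary-structure tip deflection at E by superposition:
  point load 148.5 at a = 3.93: Pa²(3L − a)/(6EI) = 13521/EI
Flexibility coefficient — unit upward force at E: δ_{EE} = L³/(3EI) = 749.4/EI.
With EI = 61000 kip·ft²: δ_0 = 0.22165 ft and δ_{EE} = 0.012285 ft/kip.
Compatibility — the spring shortens by R_E/k under the reaction it provides: δ_0 − R_E·δ_{EE} = R_E/k. With 1/k = 1/(740×12) ft/kip = 0.000113 ft/kip, R_E = δ_0 / (δ_{EE} + 1/k) = 0.22165 / (0.012285 + 0.000113) = 17.88 kip.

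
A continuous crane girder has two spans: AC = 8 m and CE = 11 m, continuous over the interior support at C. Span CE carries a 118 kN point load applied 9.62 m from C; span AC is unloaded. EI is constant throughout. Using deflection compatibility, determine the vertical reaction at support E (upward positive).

Release continuity at C by inserting a hinge; the redundant is the internal moment M_C. The primary structure is two simply-supported spans AC and CE.
Rotations at C on the released spans (each span's end-slope, ×1/EI):
  span CE: point load 118 at a = 9.62: Pab(L + b)/(6LEI) = 293.8/EI
  relative rotation θ_0 = (0 + 293.8)/EI = 293.8/EI
A unit hogging moment at C produces rotation L₁/(3EI) + L₂/(3EI) = 6.333/EI.
Slope continuity at C: θ_0 = M_C·6.333/EI, so M_C = 293.8/6.333 = 46.4 kN·m (hogging).
Span CE, ΣM about E: R_C^{CE}·11 = 162.8 + 46.4, so R_C^{CE} = 19.02 kN and R_E = 118 − 19.02 = 98.98 kN.

R_E = 98.98 kN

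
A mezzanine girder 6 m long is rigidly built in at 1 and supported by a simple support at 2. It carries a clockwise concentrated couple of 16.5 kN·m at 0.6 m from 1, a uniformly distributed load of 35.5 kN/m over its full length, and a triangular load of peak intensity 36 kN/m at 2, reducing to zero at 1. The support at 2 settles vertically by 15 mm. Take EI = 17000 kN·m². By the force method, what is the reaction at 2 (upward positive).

Choose R_2 as the redundant. The primary structure is the cantilever fixed at 1.
Primary-structure tip deflection at 2 by superposition:
  clockwise couple 16.5 at a = 0.6: M₀a(2L − a)/(2EI) = 56.43/EI
  UDL 35.5: wL⁴/(8EI) = 5751/EI
  triangular load, peak 36 at the free end: 11w₀L⁴/(120EI) = 4277/EI
  δ_0 = 10084/EI
Tip deflection under a unit load at 2: L³/(3EI) = 72/EI.
With EI = 17000 kN·m²: δ_0 = 0.59319 m and δ_{22} = 0.004235 m/kN.
Compatibility — the beam at 2 must follow the support down by 0.015 m: δ_0 − R_2·δ_{22} = 0.015, so R_2 = (0.59319 − 0.015)/0.004235 = 136.5 kN.

R_2 = 136.5 kN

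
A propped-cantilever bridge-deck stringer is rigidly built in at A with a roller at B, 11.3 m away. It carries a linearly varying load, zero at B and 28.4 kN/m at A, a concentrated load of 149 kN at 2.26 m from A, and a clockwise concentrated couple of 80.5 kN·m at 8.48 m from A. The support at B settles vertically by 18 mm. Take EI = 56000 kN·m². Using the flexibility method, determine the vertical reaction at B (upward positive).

R_B = 48.36 kN

Choose R_B as the redundant. The primary structure is the cantilever fixed at A.
Free-end deflection of the primary structure under the applied loading (downward +):
  triangular load, peak 28.4 at the fixed end: w₀L⁴/(30EI) = 15435/EI
  point load 149 at a = 2.26: Pa²(3L − a)/(6EI) = 4013/EI
  clockwise couple 80.5 at a = 8.48: M₀a(2L − a)/(2EI) = 4819/EI
  δ_0 = 24268/EI
Flexibility coefficient — unit upward force at B: δ_{BB} = L³/(3EI) = 481/EI.
With EI = 56000 kN·m²: δ_0 = 0.43335 m and δ_{BB} = 0.008589 m/kN.
Compatibility — the beam at B must follow the support down by 0.018 m: δ_0 − R_B·δ_{BB} = 0.018, so R_B = (0.43335 − 0.018)/0.008589 = 48.36 kN.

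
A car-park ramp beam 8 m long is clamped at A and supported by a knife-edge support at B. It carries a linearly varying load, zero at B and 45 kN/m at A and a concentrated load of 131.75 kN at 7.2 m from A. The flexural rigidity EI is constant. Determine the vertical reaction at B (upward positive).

Remove the prop at B; the released (primary) structure is a cantilever built in at A.
Deflection at B on the released cantilever, summing each load's contribution:
  triangular load, peak 45 at the fixed end: w₀L⁴/(30EI) = 6144/EI
  point load 131.75 at a = 7.2: Pa²(3L − a)/(6EI) = 19124/EI
  δ_0 = 25268/EI
Flexibility coefficient — unit upward force at B: δ_{BB} = L³/(3EI) = 170.7/EI.
The prop prevents deflection at B: R_B = δ_0/δ_{BB} = 25268/170.7 = 148.1 kN.

R_B = 148.1 kN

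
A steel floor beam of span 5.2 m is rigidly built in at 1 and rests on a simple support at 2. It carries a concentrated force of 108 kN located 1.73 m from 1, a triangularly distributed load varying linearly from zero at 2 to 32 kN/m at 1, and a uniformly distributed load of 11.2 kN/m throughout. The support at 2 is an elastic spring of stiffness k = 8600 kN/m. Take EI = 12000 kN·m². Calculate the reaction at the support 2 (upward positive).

Take the reaction at 2 as the redundant and release it; the primary structure is a cantilever fixed at 1.
Primary-structure tip deflection at 2 by superposition:
  point load 108 at a = 1.73: Pa²(3L − a)/(6EI) = 747.2/EI
  triangular load, peak 32 at the fixed end: w₀L⁴/(30EI) = 779.9/EI
  UDL 11.2: wL⁴/(8EI) = 1024/EI
  δ_0 = 2551/EI
Tip deflection under a unit load at 2: L³/(3EI) = 46.87/EI.
With EI = 12000 kN·m²: δ_0 = 0.21256 m and δ_{22} = 0.003906 m/kN.
Compatibility — the spring shortens by R_2/k under the reaction it provides: δ_0 − R_2·δ_{22} = R_2/k. With 1/k = 0.000116 m/kN, R_2 = δ_0 / (δ_{22} + 1/k) = 0.21256 / (0.003906 + 0.000116) = 52.85 kN.

R_2 = 52.85 kN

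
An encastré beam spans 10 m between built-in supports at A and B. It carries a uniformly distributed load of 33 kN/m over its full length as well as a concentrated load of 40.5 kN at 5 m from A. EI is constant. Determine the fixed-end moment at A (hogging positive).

M_A = 325.6 kN·m

Release both end moments; the primary structure is a simply-supported span AB with redundants M_A and M_B.
Simple-span end rotations at A and B under the given loads:
  at A: UDL 33: wL³/(24EI) = 1375/EI
  at B: UDL 33: wL³/(24EI) = 1375/EI
  at A: point load 40.5 at a = 5: Pab(L + b)/(6LEI) = 253.1/EI
  at B: point load 40.5 at a = 5: Pab(L + a)/(6LEI) = 253.1/EI
  θ_A0 = 1628/EI,  θ_B0 = 1628/EI
Flexibility coefficients: a unit moment at one end gives L/(3EI) there and L/(6EI) at the far end, so f₁₁ = f₂₂ = 3.333/EI and f₁₂ = f₂₁ = 1.667/EI.
Compatibility — zero rotation at each built-in end:
  3.333 M_A + 1.667 M_B = 1628
  1.667 M_A + 3.333 M_B = 1628
Solving the pair gives M_A = 325.6 kN·m and M_B = 325.6 kN·m (hogging).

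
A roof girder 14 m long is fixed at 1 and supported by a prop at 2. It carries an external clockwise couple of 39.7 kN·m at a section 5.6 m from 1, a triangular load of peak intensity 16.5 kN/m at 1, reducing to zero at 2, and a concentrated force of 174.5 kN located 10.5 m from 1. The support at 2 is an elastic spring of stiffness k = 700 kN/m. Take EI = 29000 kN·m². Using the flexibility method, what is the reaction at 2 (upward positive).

R_2 = 130.3 kN

Release the roller at 2. Primary structure: cantilever fixed at 1.
Downward deflection at the released point 2 due to the loads:
  clockwise couple 39.7 at a = 5.6: M₀a(2L − a)/(2EI) = 2490/EI
  triangular load, peak 16.5 at the fixed end: w₀L⁴/(30EI) = 21129/EI
  point load 174.5 at a = 10.5: Pa²(3L − a)/(6EI) = 101003/EI
  δ_0 = 124622/EI
Tip deflection under a unit load at 2: L³/(3EI) = 914.7/EI.
With EI = 29000 kN·m²: δ_0 = 4.2973 m and δ_{22} = 0.03154 m/kN.
Compatibility — the spring shortens by R_2/k under the reaction it provides: δ_0 − R_2·δ_{22} = R_2/k. With 1/k = 0.001429 m/kN, R_2 = δ_0 / (δ_{22} + 1/k) = 4.2973 / (0.03154 + 0.001429) = 130.3 kN.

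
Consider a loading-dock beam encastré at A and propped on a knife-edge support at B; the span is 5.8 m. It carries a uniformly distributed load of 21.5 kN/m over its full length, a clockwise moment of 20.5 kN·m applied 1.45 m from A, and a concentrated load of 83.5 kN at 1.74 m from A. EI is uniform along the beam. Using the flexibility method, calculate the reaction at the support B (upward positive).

R_B = 59.23 kN

Release the roller at B. Primary structure: cantilever fixed at A.
Primary-structure tip deflection at B by superposition:
  UDL 21.5: wL⁴/(8EI) = 3041/EI
  clockwise couple 20.5 at a = 1.45: M₀a(2L − a)/(2EI) = 150.9/EI
  point load 83.5 at a = 1.74: Pa²(3L − a)/(6EI) = 659.8/EI
  δ_0 = 3852/EI
Tip deflection under a unit load at B: L³/(3EI) = 65.04/EI.
The prop prevents deflection at B: R_B = δ_0/δ_{BB} = 3852/65.04 = 59.23 kN.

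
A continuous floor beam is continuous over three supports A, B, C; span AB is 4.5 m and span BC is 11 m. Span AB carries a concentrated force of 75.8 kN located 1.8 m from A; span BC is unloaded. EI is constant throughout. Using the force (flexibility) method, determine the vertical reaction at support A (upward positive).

Insert a hinge at B; M_B is the redundant, and each span becomes simply supported.
Discontinuity in slope at B on the released structure — sum the simple-span end rotations:
  span AB: point load 75.8 at a = 1.8: Pab(L + a)/(6LEI) = 85.96/EI
  relative rotation θ_0 = (85.96 + 0)/EI = 85.96/EI
A unit hogging moment at B produces rotation L₁/(3EI) + L₂/(3EI) = 5.167/EI.
Compatibility: M_B·(L₁+L₂)/(3EI) = θ_0, giving M_B = 16.64 kN·m (hogging).
Span AB, ΣM about A with M_B applied at B: R_B^{AB}·4.5 = 136.4 + 16.64, so R_B^{AB} = 34.02 kN and R_A = 75.8 − 34.02 = 41.78 kN.

R_A = 41.78 kN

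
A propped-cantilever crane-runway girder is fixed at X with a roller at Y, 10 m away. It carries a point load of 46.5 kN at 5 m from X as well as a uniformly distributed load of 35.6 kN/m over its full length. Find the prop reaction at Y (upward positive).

R_Y = 148 kN

Take the reaction at Y as the redundant and release it; the primary structure is a cantilever fixed at X.
Free-end deflection of the primary structure under the applied loading (downward +):
  point load 46.5 at a = 5: Pa²(3L − a)/(6EI) = 4844/EI
  UDL 35.6: wL⁴/(8EI) = 44500/EI
  δ_0 = 49344/EI
Flexibility coefficient — unit upward force at Y: δ_{YY} = L³/(3EI) = 333.3/EI.
Compatibility at Y: δ_0 − R_Y·δ_{YY} = 0, so R_Y = 49344/333.3 = 148 kN.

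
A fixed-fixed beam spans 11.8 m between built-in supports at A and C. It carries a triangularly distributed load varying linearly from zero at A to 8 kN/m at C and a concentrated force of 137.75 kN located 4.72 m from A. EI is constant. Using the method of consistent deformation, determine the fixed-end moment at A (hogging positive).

Release both end moments; the primary structure is a simply-supported span AC with redundants M_A and M_C.
Simple-span end rotations at A and C under the given loads:
  at A: triangular load, peak 8: 7w₀L³/(360EI) = 255.6/EI
  at C: triangular load, peak 8: w₀L³/(45EI) = 292.1/EI
  at A: point load 137.75 at a = 4.72: Pab(L + b)/(6LEI) = 1228/EI
  at C: point load 137.75 at a = 4.72: Pab(L + a)/(6LEI) = 1074/EI
  θ_A0 = 1483/EI,  θ_C0 = 1366/EI
Flexibility coefficients: a unit moment at one end gives L/(3EI) there and L/(6EI) at the far end, so f₁₁ = f₂₂ = 3.933/EI and f₁₂ = f₂₁ = 1.967/EI.
Compatibility — zero rotation at each built-in end:
  3.933 M_A + 1.967 M_C = 1483
  1.967 M_A + 3.933 M_C = 1366
Solving the pair gives M_A = 271.2 kN·m and M_C = 211.7 kN·m (hogging).

M_A = 271.2 kN·m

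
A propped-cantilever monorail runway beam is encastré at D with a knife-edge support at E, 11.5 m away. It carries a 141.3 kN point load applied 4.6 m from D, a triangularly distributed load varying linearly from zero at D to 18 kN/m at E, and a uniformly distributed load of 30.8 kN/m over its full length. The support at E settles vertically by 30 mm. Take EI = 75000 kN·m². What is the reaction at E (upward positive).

R_E = 214.7 kN

Release the roller at E. Primary structure: cantilever fixed at D.
Downward deflection at the released point E due to the loads:
  point load 141.3 at a = 4.6: Pa²(3L − a)/(6EI) = 14900/EI
  triangular load, peak 18 at the free end: 11w₀L⁴/(120EI) = 28859/EI
  UDL 30.8: wL⁴/(8EI) = 67337/EI
  δ_0 = 111095/EI
Tip deflection under a unit load at E: L³/(3EI) = 507/EI.
With EI = 75000 kN·m²: δ_0 = 1.4813 m and δ_{EE} = 0.006759 m/kN.
Compatibility — the beam at E must follow the support down by 0.03 m: δ_0 − R_E·δ_{EE} = 0.03, so R_E = (1.4813 − 0.03)/0.006759 = 214.7 kN.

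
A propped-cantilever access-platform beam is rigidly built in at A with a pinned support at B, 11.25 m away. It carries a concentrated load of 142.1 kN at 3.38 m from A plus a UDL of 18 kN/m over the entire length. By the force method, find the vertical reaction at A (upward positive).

R_A = 251.3 kN

Remove the prop at B; the released (primary) structure is a cantilever built in at A.
Primary-structure tip deflection at B by superposition:
  point load 142.1 at a = 3.38: Pa²(3L − a)/(6EI) = 8217/EI
  UDL 18: wL⁴/(8EI) = 36041/EI
  δ_0 = 44258/EI
Tip deflection under a unit load at B: L³/(3EI) = 474.6/EI.
Compatibility at B: δ_0 − R_B·δ_{BB} = 0, so R_B = 44258/474.6 = 93.25 kN.
Vertical equilibrium: R_A = ΣP − R_B = 344.6 − 93.25 = 251.3 kN.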